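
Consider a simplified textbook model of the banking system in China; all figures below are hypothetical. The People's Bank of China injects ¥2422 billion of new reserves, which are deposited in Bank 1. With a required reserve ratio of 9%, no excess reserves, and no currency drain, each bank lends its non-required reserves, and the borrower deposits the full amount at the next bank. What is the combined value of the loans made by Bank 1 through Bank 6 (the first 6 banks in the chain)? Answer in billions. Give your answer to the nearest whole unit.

¥10582 billion

Bank i lends (1 − rr)^i of the original deposit: Bank 1 lends 2422·0.9100 = 2204.0200, Bank 2 lends 2422·0.9100² = 2005.6582, and so on.
Summing a geometric series: total = 2422·[0.9100·(1 − 0.9100^6) / (1 − 0.9100)] ≈ 10582.4979 billion.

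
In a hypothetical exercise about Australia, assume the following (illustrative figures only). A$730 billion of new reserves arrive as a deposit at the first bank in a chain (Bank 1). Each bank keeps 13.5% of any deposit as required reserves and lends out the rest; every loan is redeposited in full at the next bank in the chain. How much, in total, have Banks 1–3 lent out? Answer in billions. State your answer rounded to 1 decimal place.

Bank i lends (1 − rr)^i of the original deposit: Bank 1 lends 730·0.8650 = 631.4500, Bank 2 lends 730·0.8650² ≈ 546.2043, and so on.
Summing a geometric series: total = 730·[0.8650·(1 − 0.8650^3) / (1 − 0.8650)] ≈ 1650.1209 billion.

A$1650.1 billion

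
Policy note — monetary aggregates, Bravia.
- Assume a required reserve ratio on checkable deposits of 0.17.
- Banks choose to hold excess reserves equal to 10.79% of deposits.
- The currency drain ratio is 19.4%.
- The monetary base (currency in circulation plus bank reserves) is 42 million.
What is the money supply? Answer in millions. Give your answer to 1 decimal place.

The money multiplier is m = (1 + c) / (rr + e + c) = (1 + 0.194) / (0.17 + 0.1079 + 0.194) ≈ 2.5302.
So M = m × MB = 2.5302 × 42 = 106.2684 million.

106.3 million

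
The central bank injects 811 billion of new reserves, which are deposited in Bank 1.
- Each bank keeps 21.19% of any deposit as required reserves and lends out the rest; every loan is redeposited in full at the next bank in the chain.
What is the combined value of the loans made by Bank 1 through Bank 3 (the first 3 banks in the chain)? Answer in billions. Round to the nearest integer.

Bank i lends (1 − rr)^i of the original deposit: Bank 1 lends 811·0.7881 = 639.1491, Bank 2 lends 811·0.7881² ≈ 503.7134, and so on.
Summing a geometric series: total = 811·[0.7881·(1 − 0.7881^3) / (1 − 0.7881)] ≈ 1539.8390 billion.

1540 billion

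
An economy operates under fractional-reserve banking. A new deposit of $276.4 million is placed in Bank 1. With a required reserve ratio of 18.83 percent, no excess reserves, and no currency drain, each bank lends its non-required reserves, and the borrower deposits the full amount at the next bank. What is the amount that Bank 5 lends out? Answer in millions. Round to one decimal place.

$97.4 million

Each bank lends a fraction (1 − rr) = 0.8117 of the deposit it receives, so Bank 5 receives 276.4·0.8117^4 and lends 276.4·0.8117^5 ≈ 97.3903 million.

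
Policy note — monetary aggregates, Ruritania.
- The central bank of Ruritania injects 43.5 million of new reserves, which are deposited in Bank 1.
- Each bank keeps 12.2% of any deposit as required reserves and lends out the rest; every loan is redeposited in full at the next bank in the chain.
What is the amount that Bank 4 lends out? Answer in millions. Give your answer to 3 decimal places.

Each bank lends a fraction (1 − rr) = 0.8780 of the deposit it receives, so Bank 4 receives 43.5·0.8780^3 and lends 43.5·0.8780^4 ≈ 25.8504 million.

25.850 million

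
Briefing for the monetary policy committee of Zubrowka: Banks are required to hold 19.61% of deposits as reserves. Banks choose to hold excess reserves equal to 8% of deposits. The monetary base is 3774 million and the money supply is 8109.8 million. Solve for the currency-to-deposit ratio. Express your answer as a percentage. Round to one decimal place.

35.4%

Using m = M/MB = 8109.8/3774 ≈ 2.148861. From m = (1 + c)/(c + rr + e), rearranging gives 1 + c = m·(c + rr + e), so c·(1 − m) = m·(rr + e) − 1.
Hence c = [m·(rr + e) − 1]/(1 − m) = [2.148861 × (0.1961 + 0.08) − 1] / (1 − 2.148861) ≈ 0.354002.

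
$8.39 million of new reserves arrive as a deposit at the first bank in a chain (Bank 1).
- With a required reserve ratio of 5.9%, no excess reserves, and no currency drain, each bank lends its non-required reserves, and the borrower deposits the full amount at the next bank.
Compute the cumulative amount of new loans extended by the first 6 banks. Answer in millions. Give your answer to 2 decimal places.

$40.91 million

Bank i lends (1 − rr)^i of the original deposit: Bank 1 lends 8.39·0.9410 ≈ 7.8950, Bank 2 lends 8.39·0.9410² ≈ 7.4292, and so on.
Summing a geometric series: total = 8.39·[0.9410·(1 − 0.9410^6) / (1 − 0.9410)] ≈ 40.9088 million.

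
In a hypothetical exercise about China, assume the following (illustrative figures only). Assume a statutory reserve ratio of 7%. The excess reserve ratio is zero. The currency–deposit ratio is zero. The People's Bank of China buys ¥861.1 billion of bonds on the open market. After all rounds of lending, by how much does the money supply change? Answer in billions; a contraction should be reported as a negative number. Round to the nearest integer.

¥12301 billion

The simple money multiplier is m = 1/rr = 1/0.07 ≈ 14.2857.
An open-market purchase increases the monetary base by 861.1 billion, so ΔM = m × ΔMB = 14.2857 × 861.1 ≈ 12301.4163 billion.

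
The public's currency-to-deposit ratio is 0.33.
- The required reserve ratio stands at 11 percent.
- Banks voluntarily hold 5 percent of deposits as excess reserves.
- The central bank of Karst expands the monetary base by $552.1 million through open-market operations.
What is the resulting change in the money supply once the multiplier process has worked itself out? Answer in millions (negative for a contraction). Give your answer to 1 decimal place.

The money multiplier is m = (1 + c) / (rr + e + c) = (1 + 0.33) / (0.11 + 0.05 + 0.33) ≈ 2.71429.
The purchase adds 552.1 million of base, so ΔM = m × ΔMB = 2.71429 × (+552.1) ≈ 1498.5595 million.

$1498.6 million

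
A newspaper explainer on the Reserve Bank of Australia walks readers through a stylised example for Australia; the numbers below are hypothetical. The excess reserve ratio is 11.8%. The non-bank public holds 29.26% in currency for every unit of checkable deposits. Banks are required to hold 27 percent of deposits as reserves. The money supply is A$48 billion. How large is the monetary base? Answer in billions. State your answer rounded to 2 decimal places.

The money multiplier is m = (1 + c) / (rr + e + c) = (1 + 0.2926) / (0.27 + 0.118 + 0.2926) ≈ 1.89921.
MB = M / m = 48 / 1.89921 ≈ 25.2737 billion.

A$25.27 billion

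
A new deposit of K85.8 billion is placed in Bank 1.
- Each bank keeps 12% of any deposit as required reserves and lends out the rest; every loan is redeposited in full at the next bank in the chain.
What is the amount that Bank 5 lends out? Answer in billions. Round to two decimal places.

Each bank lends a fraction (1 − rr) = 0.8800 of the deposit it receives, so Bank 5 receives 85.8·0.8800^4 and lends 85.8·0.8800^5 ≈ 45.2794 billion.

K45.28 billion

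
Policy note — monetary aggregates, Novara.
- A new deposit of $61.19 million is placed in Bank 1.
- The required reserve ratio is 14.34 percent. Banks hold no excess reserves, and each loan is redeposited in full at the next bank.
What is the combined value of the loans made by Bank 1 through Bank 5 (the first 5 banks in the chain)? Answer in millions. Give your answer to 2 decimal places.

$196.94 million

Bank i lends (1 − rr)^i of the original deposit: Bank 1 lends 61.19·0.8566 ≈ 52.4154, Bank 2 lends 61.19·0.8566² ≈ 44.8990, and so on.
Summing a geometric series: total = 61.19·[0.8566·(1 − 0.8566^5) / (1 − 0.8566)] ≈ 196.9410 million.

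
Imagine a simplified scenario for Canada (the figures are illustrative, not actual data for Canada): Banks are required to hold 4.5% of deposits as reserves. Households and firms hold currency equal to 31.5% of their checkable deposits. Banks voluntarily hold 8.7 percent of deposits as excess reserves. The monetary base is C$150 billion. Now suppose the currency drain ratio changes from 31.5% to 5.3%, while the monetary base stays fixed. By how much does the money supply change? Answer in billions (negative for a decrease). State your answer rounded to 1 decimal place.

Initially m₁ = (1 + 0.315) / (0.045 + 0.087 + 0.315) ≈ 2.94183, so M₁ = 2.94183 × 150 = 441.2745 billion.
After the change m₂ = (1 + 0.053) / (0.045 + 0.087 + 0.053) ≈ 5.69189, so M₂ = 5.69189 × 150 = 853.7835 billion.
ΔM = M₂ − M₁ = 853.7835 − 441.2745 = 412.509 billion.

C$412.5 billion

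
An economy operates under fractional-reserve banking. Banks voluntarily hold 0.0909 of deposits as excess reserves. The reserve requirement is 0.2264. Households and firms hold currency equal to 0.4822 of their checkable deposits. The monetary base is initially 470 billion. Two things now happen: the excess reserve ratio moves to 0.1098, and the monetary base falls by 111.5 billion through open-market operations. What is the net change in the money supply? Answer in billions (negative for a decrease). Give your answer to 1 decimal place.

-222.1 billion

Before: m₁ = (1 + 0.4822) / (0.2264 + 0.0909 + 0.4822) ≈ 1.85391, MB₁ = 470, so M₁ = 1.85391 × 470 = 871.3377 billion.
After: m₂ = (1 + 0.4822) / (0.2264 + 0.1098 + 0.4822) ≈ 1.81109, MB₂ = 470 − 111.5 = 358.5, so M₂ = 1.81109 × 358.5 ≈ 649.2758 billion.
ΔM = M₂ − M₁ = 649.2758 − 871.3377 = -222.0619 billion.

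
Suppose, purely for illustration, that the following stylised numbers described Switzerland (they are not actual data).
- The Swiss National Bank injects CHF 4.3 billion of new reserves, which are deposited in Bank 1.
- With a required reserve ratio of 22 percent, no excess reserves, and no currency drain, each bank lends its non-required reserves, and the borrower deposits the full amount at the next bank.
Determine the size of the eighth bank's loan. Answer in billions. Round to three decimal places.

CHF 0.589 billion

Each bank lends a fraction (1 − rr) = 0.7800 of the deposit it receives, so Bank 8 receives 4.3·0.7800^7 and lends 4.3·0.7800^8 ≈ 0.5891 billion.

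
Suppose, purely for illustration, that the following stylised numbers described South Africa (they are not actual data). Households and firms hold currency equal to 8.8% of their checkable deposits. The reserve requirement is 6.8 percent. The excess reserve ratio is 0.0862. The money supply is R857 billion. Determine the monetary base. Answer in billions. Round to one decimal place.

The money multiplier is m = (1 + c) / (rr + e + c) = (1 + 0.088) / (0.068 + 0.0862 + 0.088) ≈ 4.49216.
MB = M / m = 857 / 4.49216 ≈ 190.7768 billion.

R190.8 billion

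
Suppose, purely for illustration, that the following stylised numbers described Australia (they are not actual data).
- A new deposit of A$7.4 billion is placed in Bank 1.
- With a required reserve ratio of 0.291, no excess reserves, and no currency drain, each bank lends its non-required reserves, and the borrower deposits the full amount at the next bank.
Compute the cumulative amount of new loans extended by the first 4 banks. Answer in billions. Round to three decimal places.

A$13.474 billion

Bank i lends (1 − rr)^i of the original deposit: Bank 1 lends 7.4·0.7090 = 5.2466, Bank 2 lends 7.4·0.7090² ≈ 3.7198, and so on.
Summing a geometric series: total = 7.4·[0.7090·(1 − 0.7090^4) / (1 − 0.7090)] ≈ 13.4737 billion.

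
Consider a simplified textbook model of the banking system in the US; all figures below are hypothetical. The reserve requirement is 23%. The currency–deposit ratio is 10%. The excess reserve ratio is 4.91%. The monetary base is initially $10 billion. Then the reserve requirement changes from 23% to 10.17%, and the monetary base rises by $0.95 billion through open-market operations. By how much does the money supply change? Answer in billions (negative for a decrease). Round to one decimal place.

Before: m₁ = (1 + 0.1) / (0.23 + 0.0491 + 0.1) ≈ 2.9016, MB₁ = 10, so M₁ = 2.9016 × 10 = 29.016 billion.
After: m₂ = (1 + 0.1) / (0.1017 + 0.0491 + 0.1) ≈ 4.3860, MB₂ = 10 + 0.95 = 10.95, so M₂ = 4.3860 × 10.95 = 48.0267 billion.
ΔM = M₂ − M₁ = 48.0267 − 29.016 = 19.0107 billion.

$19.0 billion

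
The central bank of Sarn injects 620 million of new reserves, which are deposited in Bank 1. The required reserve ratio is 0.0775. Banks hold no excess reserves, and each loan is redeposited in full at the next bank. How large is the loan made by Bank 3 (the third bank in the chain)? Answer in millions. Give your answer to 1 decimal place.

486.7 million

Each bank lends a fraction (1 − rr) = 0.9225 of the deposit it receives, so Bank 3 receives 620·0.9225^2 and lends 620·0.9225^3 ≈ 486.7330 million.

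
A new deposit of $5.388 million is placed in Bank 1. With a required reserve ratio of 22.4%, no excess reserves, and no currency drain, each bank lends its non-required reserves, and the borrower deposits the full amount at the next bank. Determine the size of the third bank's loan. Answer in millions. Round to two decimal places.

$2.52 million

Each bank lends a fraction (1 − rr) = 0.7760 of the deposit it receives, so Bank 3 receives 5.388·0.7760^2 and lends 5.388·0.7760^3 ≈ 2.5178 million.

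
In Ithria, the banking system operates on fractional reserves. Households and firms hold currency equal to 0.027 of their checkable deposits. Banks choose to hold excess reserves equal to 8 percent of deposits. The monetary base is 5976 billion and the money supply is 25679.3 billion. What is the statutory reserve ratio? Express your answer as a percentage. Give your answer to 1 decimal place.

13.2%

Using m = M/MB = 25679.3/5976 ≈ 4.297072. Since m = (1 + c)/(c + rr + e), the denominator satisfies c + rr + e = (1 + c)/m = (1 + 0.027) / 4.297072 ≈ 0.239000.
With c = 0.027 and e = 0.08, the statutory reserve ratio is 0.239000 − 0.027 − 0.08 = 0.132.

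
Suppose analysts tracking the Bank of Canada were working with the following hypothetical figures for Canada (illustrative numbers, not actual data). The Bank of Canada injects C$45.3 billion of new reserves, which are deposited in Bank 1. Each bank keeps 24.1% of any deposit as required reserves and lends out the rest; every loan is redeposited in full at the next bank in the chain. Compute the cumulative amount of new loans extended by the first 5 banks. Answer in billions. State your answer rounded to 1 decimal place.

Bank i lends (1 − rr)^i of the original deposit: Bank 1 lends 45.3·0.7590 = 34.3827, Bank 2 lends 45.3·0.7590² ≈ 26.0965, and so on.
Summing a geometric series: total = 45.3·[0.7590·(1 − 0.7590^5) / (1 − 0.7590)] ≈ 106.7306 billion.

C$106.7 billion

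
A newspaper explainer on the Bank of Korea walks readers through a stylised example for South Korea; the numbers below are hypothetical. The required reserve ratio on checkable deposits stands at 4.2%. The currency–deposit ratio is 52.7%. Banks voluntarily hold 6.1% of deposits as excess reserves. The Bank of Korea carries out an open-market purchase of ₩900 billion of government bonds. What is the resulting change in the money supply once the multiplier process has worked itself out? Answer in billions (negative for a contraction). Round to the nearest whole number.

The money multiplier is m = (1 + c) / (rr + e + c) = (1 + 0.527) / (0.042 + 0.061 + 0.527) ≈ 2.4238.
The purchase adds 900 billion of base, so ΔM = m × ΔMB = 2.4238 × (+900) = 2181.42 billion.

₩2181 billion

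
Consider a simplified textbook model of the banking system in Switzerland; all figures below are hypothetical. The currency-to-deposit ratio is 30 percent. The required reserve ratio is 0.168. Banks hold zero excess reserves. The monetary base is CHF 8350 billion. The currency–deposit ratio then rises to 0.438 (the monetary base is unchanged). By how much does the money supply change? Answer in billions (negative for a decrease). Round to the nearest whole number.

-3380 billion

Initially m₁ = (1 + 0.3) / (0.168 + 0.3) ≈ 2.77778, so M₁ = 2.77778 × 8350 = 23194.463 billion.
After the change m₂ = (1 + 0.438) / (0.168 + 0.438) ≈ 2.37294, so M₂ = 2.37294 × 8350 = 19814.049 billion.
ΔM = M₂ − M₁ = 19814.049 − 23194.463 = -3380.414 billion.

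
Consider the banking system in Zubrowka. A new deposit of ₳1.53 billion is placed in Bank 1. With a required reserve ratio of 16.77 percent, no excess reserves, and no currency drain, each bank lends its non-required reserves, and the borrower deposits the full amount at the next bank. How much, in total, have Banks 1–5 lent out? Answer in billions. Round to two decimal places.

₳4.56 billion

Bank i lends (1 − rr)^i of the original deposit: Bank 1 lends 1.53·0.8323 ≈ 1.2734, Bank 2 lends 1.53·0.8323² ≈ 1.0599, and so on.
Summing a geometric series: total = 1.53·[0.8323·(1 − 0.8323^5) / (1 − 0.8323)] ≈ 4.5607 billion.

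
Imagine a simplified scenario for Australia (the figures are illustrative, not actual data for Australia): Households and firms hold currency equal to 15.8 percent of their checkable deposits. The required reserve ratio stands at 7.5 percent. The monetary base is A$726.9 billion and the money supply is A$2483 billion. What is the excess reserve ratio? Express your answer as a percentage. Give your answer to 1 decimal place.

10.6%

Using m = M/MB = 2483/726.9 ≈ 3.415876. Since m = (1 + c)/(c + rr + e), the denominator satisfies c + rr + e = (1 + c)/m = (1 + 0.158) / 3.415876 ≈ 0.339005.
With c = 0.158 and rr = 0.075, the excess reserve ratio is 0.339005 − 0.158 − 0.075 = 0.106005.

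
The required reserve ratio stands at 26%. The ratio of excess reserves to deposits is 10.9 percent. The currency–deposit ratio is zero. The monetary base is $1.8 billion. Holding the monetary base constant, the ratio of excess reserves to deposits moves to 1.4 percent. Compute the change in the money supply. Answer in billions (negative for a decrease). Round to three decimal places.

$1.691 billion

Initially m₁ = 1 / (0.26 + 0.109) ≈ 2.71003, so M₁ = 2.71003 × 1.8 ≈ 4.8781 billion.
After the change m₂ = 1 / (0.26 + 0.014) ≈ 3.64964, so M₂ = 3.64964 × 1.8 ≈ 6.5694 billion.
ΔM = M₂ − M₁ = 6.5694 − 4.8781 = 1.6913 billion.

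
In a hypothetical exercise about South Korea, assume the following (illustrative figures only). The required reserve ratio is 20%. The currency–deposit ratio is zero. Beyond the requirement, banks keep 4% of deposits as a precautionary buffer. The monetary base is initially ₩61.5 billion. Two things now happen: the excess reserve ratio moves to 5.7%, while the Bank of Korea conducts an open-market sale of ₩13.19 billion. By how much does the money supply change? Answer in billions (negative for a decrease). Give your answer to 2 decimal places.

-68.27 billion

Before: m₁ = 1 / (0.2 + 0.04) ≈ 4.16667, MB₁ = 61.5, so M₁ = 4.16667 × 61.5 ≈ 256.2502 billion.
After: m₂ = 1 / (0.2 + 0.057) ≈ 3.89105, MB₂ = 61.5 − 13.19 = 48.31, so M₂ = 3.89105 × 48.31 ≈ 187.9766 billion.
ΔM = M₂ − M₁ = 187.9766 − 256.2502 = -68.2736 billion.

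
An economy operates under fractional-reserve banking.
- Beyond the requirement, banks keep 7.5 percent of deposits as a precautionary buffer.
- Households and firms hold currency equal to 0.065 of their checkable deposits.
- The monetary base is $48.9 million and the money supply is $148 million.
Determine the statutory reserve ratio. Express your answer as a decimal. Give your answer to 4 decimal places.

Using m = M/MB = 148/48.9 ≈ 3.026585. Since m = (1 + c)/(c + rr + e), the denominator satisfies c + rr + e = (1 + c)/m = (1 + 0.065) / 3.026585 ≈ 0.351882.
With c = 0.065 and e = 0.075, the statutory reserve ratio is 0.351882 − 0.065 − 0.075 = 0.211882.

0.2119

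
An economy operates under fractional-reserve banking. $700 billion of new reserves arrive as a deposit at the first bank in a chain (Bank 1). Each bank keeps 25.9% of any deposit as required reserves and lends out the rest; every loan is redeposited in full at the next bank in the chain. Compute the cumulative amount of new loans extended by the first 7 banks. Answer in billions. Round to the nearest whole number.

Bank i lends (1 − rr)^i of the original deposit: Bank 1 lends 700·0.7410 = 518.7000, Bank 2 lends 700·0.7410² = 384.3567, and so on.
Summing a geometric series: total = 700·[0.7410·(1 − 0.7410^7) / (1 − 0.7410)] ≈ 1757.0373 billion.

$1757 billion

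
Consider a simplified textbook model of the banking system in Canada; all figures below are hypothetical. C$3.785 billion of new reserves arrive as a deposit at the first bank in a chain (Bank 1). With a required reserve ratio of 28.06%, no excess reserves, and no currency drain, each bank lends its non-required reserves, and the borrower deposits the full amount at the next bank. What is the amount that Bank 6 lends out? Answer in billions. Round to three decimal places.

Each bank lends a fraction (1 − rr) = 0.7194 of the deposit it receives, so Bank 6 receives 3.785·0.7194^5 and lends 3.785·0.7194^6 ≈ 0.5247 billion.

C$0.525 billion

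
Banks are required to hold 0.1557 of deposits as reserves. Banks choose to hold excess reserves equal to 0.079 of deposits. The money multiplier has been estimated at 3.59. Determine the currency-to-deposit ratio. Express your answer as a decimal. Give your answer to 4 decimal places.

Using m = 3.59. From m = (1 + c)/(c + rr + e), rearranging gives 1 + c = m·(c + rr + e), so c·(1 − m) = m·(rr + e) − 1.
Hence c = [m·(rr + e) − 1]/(1 − m) = [3.59 × (0.1557 + 0.079) − 1] / (1 − 3.59) ≈ 0.060783.

0.0608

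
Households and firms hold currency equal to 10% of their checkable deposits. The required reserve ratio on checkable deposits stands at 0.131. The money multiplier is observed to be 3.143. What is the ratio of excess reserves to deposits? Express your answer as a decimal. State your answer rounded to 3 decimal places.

0.119

Using m = 3.143. Since m = (1 + c)/(c + rr + e), the denominator satisfies c + rr + e = (1 + c)/m = (1 + 0.1) / 3.143 ≈ 0.349984.
With c = 0.1 and rr = 0.131, the ratio of excess reserves to deposits is 0.349984 − 0.1 − 0.131 = 0.118984.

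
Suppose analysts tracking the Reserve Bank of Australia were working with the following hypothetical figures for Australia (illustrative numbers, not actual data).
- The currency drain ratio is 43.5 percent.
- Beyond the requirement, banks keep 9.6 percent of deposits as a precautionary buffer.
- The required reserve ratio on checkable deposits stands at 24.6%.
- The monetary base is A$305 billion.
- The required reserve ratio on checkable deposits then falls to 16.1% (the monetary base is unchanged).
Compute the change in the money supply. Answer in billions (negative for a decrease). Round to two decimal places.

Initially m₁ = (1 + 0.435) / (0.246 + 0.096 + 0.435) ≈ 1.846847, so M₁ = 1.846847 × 305 ≈ 563.2883 billion.
After the change m₂ = (1 + 0.435) / (0.161 + 0.096 + 0.435) ≈ 2.073699, so M₂ = 2.073699 × 305 ≈ 632.4782 billion.
ΔM = M₂ − M₁ = 632.4782 − 563.2883 = 69.1899 billion.

A$69.19 billion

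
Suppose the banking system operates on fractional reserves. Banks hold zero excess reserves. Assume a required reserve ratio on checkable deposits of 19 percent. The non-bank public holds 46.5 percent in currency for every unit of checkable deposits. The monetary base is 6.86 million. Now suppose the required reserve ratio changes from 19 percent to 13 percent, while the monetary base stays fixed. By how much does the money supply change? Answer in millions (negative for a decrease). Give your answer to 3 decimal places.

1.547 million

Initially m₁ = (1 + 0.465) / (0.19 + 0.465) ≈ 2.23664, so M₁ = 2.23664 × 6.86 ≈ 15.3434 million.
After the change m₂ = (1 + 0.465) / (0.13 + 0.465) ≈ 2.46218, so M₂ = 2.46218 × 6.86 ≈ 16.8906 million.
ΔM = M₂ − M₁ = 16.8906 − 15.3434 = 1.5472 million.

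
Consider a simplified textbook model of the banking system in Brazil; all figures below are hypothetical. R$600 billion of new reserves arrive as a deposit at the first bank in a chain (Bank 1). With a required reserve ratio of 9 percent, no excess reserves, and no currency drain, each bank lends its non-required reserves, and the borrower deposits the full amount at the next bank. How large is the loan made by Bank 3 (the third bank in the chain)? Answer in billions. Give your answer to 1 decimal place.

Each bank lends a fraction (1 − rr) = 0.9100 of the deposit it receives, so Bank 3 receives 600·0.9100^2 and lends 600·0.9100^3 = 452.1426 billion.

R$452.1 billion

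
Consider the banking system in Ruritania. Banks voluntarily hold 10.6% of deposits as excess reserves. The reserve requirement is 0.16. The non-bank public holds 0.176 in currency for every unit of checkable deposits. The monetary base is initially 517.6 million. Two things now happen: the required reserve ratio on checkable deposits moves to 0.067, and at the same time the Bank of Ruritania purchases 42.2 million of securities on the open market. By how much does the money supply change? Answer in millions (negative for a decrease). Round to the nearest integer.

Before: m₁ = (1 + 0.176) / (0.16 + 0.106 + 0.176) ≈ 2.6606, MB₁ = 517.6, so M₁ = 2.6606 × 517.6 ≈ 1377.1266 million.
After: m₂ = (1 + 0.176) / (0.067 + 0.106 + 0.176) ≈ 3.3696, MB₂ = 517.6 + 42.2 = 559.8, so M₂ = 3.3696 × 559.8 ≈ 1886.3021 million.
ΔM = M₂ − M₁ = 1886.3021 − 1377.1266 = 509.1755 million.

509 million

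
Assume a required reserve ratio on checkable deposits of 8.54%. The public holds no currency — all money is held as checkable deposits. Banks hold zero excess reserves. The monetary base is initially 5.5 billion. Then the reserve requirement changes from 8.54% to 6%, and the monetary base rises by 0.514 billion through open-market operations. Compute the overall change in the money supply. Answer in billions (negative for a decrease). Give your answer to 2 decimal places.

35.83 billion

Before: m₁ = 1 / (0.0854) ≈ 11.7096, MB₁ = 5.5, so M₁ = 11.7096 × 5.5 = 64.4028 billion.
After: m₂ = 1 / (0.06) ≈ 16.6667, MB₂ = 5.5 + 0.514 = 6.014, so M₂ = 16.6667 × 6.014 ≈ 100.2335 billion.
ΔM = M₂ − M₁ = 100.2335 − 64.4028 = 35.8307 billion.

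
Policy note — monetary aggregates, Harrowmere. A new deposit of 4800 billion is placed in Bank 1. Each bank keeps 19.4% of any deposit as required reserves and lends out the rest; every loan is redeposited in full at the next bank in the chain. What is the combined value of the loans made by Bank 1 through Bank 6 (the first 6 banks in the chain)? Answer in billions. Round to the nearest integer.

Bank i lends (1 − rr)^i of the original deposit: Bank 1 lends 4800·0.8060 = 3868.8000, Bank 2 lends 4800·0.8060² = 3118.2528, and so on.
Summing a geometric series: total = 4800·[0.8060·(1 − 0.8060^6) / (1 − 0.8060)] ≈ 14474.8183 billion.

14475 billion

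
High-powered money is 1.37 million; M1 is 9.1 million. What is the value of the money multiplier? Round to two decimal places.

6.64

The money multiplier is m = M / MB = 9.1 / 1.37 ≈ 6.64234.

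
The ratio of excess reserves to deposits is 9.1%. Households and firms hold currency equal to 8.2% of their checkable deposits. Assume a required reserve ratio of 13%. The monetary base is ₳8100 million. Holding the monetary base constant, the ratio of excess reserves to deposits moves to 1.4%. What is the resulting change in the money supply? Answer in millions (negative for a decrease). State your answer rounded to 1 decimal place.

Initially m₁ = (1 + 0.082) / (0.13 + 0.091 + 0.082) ≈ 3.570957, so M₁ = 3.570957 × 8100 = 28924.7517 million.
After the change m₂ = (1 + 0.082) / (0.13 + 0.014 + 0.082) ≈ 4.787611, so M₂ = 4.787611 × 8100 = 38779.6491 million.
ΔM = M₂ − M₁ = 38779.6491 − 28924.7517 = 9854.8974 million.

₳9854.9 million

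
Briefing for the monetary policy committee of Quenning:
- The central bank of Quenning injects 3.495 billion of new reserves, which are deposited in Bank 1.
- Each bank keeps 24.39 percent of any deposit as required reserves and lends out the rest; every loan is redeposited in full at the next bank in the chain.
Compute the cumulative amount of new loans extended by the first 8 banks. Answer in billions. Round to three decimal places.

Bank i lends (1 − rr)^i of the original deposit: Bank 1 lends 3.495·0.7561 ≈ 2.6426, Bank 2 lends 3.495·0.7561² ≈ 1.9980, and so on.
Summing a geometric series: total = 3.495·[0.7561·(1 − 0.7561^8) / (1 − 0.7561)] ≈ 9.6773 billion.

9.677 billion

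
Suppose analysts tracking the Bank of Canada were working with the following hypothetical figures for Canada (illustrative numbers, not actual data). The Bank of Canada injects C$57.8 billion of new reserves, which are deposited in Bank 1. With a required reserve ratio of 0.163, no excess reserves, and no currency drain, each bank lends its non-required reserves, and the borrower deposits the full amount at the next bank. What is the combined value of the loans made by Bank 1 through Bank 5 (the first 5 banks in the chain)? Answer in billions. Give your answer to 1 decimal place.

Bank i lends (1 − rr)^i of the original deposit: Bank 1 lends 57.8·0.8370 = 48.3786, Bank 2 lends 57.8·0.8370² ≈ 40.4929, and so on.
Summing a geometric series: total = 57.8·[0.8370·(1 − 0.8370^5) / (1 − 0.8370)] ≈ 174.8762 billion.

C$174.9 billion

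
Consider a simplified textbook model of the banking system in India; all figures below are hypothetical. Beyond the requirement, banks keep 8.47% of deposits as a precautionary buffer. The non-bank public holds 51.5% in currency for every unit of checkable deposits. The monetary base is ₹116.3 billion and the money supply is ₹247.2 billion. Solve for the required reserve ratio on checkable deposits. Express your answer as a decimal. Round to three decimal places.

0.113

Using m = M/MB = 247.2/116.3 ≈ 2.125537. Since m = (1 + c)/(c + rr + e), the denominator satisfies c + rr + e = (1 + c)/m = (1 + 0.515) / 2.125537 ≈ 0.712761.
With c = 0.515 and e = 0.0847, the required reserve ratio on checkable deposits is 0.712761 − 0.515 − 0.0847 = 0.113061.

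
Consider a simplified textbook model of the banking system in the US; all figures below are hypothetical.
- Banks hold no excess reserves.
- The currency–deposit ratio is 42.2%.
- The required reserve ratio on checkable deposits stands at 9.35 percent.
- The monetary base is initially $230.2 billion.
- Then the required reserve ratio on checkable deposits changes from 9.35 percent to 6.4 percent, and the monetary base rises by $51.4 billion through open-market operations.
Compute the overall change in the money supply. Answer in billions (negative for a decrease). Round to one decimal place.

$188.9 billion

Before: m₁ = (1 + 0.422) / (0.0935 + 0.422) ≈ 2.75849, MB₁ = 230.2, so M₁ = 2.75849 × 230.2 ≈ 635.0044 billion.
After: m₂ = (1 + 0.422) / (0.064 + 0.422) ≈ 2.92593, MB₂ = 230.2 + 51.4 = 281.6, so M₂ = 2.92593 × 281.6 ≈ 823.9419 billion.
ΔM = M₂ − M₁ = 823.9419 − 635.0044 = 188.9375 billion.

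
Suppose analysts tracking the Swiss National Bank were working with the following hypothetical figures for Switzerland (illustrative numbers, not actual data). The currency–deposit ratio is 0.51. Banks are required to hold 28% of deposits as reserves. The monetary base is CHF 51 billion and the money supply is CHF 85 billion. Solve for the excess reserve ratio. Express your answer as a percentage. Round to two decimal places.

11.60%

Using m = M/MB = 85/51 ≈ 1.666667. Since m = (1 + c)/(c + rr + e), the denominator satisfies c + rr + e = (1 + c)/m = (1 + 0.51) / 1.666667 ≈ 0.906000.
With c = 0.51 and rr = 0.28, the excess reserve ratio is 0.906000 − 0.51 − 0.28 = 0.116.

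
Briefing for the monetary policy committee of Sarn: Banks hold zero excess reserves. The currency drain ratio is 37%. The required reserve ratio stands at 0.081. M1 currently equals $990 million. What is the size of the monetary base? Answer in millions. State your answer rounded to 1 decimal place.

$325.9 million

The money multiplier is m = (1 + c) / (rr + c) = (1 + 0.37) / (0.081 + 0.37) ≈ 3.03769.
MB = M / m = 990 / 3.03769 ≈ 325.9055 million.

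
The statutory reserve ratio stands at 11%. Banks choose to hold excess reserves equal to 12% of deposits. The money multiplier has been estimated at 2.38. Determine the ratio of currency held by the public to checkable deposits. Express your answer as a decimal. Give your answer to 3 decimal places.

0.328

Using m = 2.38. From m = (1 + c)/(c + rr + e), rearranging gives 1 + c = m·(c + rr + e), so c·(1 − m) = m·(rr + e) − 1.
Hence c = [m·(rr + e) − 1]/(1 − m) = [2.38 × (0.11 + 0.12) − 1] / (1 − 2.38) ≈ 0.327971.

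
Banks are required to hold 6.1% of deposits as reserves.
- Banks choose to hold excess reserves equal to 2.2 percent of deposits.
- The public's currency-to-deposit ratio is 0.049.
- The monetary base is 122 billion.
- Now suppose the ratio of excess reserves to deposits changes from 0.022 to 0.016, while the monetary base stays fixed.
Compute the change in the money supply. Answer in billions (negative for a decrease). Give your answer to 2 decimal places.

Initially m₁ = (1 + 0.049) / (0.061 + 0.022 + 0.049) ≈ 7.946970, so M₁ = 7.946970 × 122 ≈ 969.5303 billion.
After the change m₂ = (1 + 0.049) / (0.061 + 0.016 + 0.049) ≈ 8.325397, so M₂ = 8.325397 × 122 ≈ 1015.6984 billion.
ΔM = M₂ − M₁ = 1015.6984 − 969.5303 = 46.1681 billion.

46.17 billion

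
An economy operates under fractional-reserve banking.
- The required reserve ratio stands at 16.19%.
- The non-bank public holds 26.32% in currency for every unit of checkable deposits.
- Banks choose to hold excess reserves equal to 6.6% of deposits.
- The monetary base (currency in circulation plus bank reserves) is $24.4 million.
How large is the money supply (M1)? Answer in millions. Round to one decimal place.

The money multiplier is m = (1 + c) / (rr + e + c) = (1 + 0.2632) / (0.1619 + 0.066 + 0.2632) ≈ 2.5722.
So M = m × MB = 2.5722 × 24.4 ≈ 62.7617 million.

$62.8 million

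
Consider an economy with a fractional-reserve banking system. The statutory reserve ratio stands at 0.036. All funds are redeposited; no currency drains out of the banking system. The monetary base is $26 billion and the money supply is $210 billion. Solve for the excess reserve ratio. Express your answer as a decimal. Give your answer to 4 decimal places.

0.0878

Using m = M/MB = 210/26 ≈ 8.076923. Since m = (1 + c)/(c + rr + e), the denominator satisfies c + rr + e = (1 + c)/m = (1 + 0) / 8.076923 ≈ 0.123810.
With c = 0 and rr = 0.036, the excess reserve ratio is 0.123810 − 0 − 0.036 = 0.08781.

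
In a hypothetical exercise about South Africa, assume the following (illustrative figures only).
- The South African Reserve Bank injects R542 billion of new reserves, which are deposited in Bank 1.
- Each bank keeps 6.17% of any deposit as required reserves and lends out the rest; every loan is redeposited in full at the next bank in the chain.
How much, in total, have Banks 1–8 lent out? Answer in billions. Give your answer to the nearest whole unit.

Bank i lends (1 − rr)^i of the original deposit: Bank 1 lends 542·0.9383 = 508.5586, Bank 2 lends 542·0.9383² ≈ 477.1805, and so on.
Summing a geometric series: total = 542·[0.9383·(1 − 0.9383^8) / (1 − 0.9383)] ≈ 3290.3390 billion.

R3290 billion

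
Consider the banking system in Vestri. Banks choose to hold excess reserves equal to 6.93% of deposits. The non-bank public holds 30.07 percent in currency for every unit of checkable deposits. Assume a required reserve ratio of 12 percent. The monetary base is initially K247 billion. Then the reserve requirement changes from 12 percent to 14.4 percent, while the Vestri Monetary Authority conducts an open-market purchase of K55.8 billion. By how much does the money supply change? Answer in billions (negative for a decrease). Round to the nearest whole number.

K111 billion

Before: m₁ = (1 + 0.3007) / (0.12 + 0.0693 + 0.3007) ≈ 2.6545, MB₁ = 247, so M₁ = 2.6545 × 247 = 655.6615 billion.
After: m₂ = (1 + 0.3007) / (0.144 + 0.0693 + 0.3007) ≈ 2.5305, MB₂ = 247 + 55.8 = 302.8, so M₂ = 2.5305 × 302.8 = 766.2354 billion.
ΔM = M₂ − M₁ = 766.2354 − 655.6615 = 110.5739 billion.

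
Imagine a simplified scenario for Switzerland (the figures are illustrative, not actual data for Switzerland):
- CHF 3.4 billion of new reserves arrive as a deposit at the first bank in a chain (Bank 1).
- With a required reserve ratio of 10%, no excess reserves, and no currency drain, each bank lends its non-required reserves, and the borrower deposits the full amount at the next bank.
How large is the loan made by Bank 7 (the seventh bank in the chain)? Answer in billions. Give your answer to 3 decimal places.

Each bank lends a fraction (1 − rr) = 0.9000 of the deposit it receives, so Bank 7 receives 3.4·0.9000^6 and lends 3.4·0.9000^7 ≈ 1.6262 billion.

CHF 1.626 billion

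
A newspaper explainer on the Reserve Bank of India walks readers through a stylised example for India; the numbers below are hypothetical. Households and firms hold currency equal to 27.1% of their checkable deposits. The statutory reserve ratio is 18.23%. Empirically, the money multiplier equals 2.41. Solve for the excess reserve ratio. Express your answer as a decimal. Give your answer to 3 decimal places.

Using m = 2.41. Since m = (1 + c)/(c + rr + e), the denominator satisfies c + rr + e = (1 + c)/m = (1 + 0.271) / 2.41 ≈ 0.527386.
With c = 0.271 and rr = 0.1823, the excess reserve ratio is 0.527386 − 0.271 − 0.1823 = 0.074086.

0.074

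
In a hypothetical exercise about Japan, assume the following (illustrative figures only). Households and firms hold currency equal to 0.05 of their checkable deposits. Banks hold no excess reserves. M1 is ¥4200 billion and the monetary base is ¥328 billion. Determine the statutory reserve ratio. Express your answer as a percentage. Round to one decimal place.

3.2%

Using m = M/MB = 4200/328 ≈ 12.804878. Since m = (1 + c)/(c + rr + e), the denominator satisfies c + rr + e = (1 + c)/m = (1 + 0.05) / 12.804878 = 0.082000.
With c = 0.05 and e = 0, the statutory reserve ratio is 0.082000 − 0.05 − 0 = 0.032.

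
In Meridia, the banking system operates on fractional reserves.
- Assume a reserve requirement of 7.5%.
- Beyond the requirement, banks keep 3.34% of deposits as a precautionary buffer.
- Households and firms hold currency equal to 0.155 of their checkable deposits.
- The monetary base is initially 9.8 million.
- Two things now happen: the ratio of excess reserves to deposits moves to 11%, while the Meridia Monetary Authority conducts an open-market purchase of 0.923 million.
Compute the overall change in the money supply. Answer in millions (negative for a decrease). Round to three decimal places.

Before: m₁ = (1 + 0.155) / (0.075 + 0.0334 + 0.155) ≈ 4.384966, MB₁ = 9.8, so M₁ = 4.384966 × 9.8 ≈ 42.9727 million.
After: m₂ = (1 + 0.155) / (0.075 + 0.11 + 0.155) ≈ 3.397059, MB₂ = 9.8 + 0.923 = 10.723, so M₂ = 3.397059 × 10.723 ≈ 36.4267 million.
ΔM = M₂ − M₁ = 36.4267 − 42.9727 = -6.546 million.

-6.546 million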